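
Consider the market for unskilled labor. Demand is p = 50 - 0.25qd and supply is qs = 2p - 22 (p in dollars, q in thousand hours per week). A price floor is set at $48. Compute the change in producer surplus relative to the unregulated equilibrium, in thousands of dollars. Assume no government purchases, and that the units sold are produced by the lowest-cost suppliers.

-396

Rearranging demand gives qd = 200 - 4p. Equilibrium: 200 - 4p = 2p - 22, so 222 = 6p and p* = 37, q* = 52.
Since 48 > 37, the floor is binding.
At p = 48: qd = 200 - 4·48 = 8 and qs = 2·48 - 22 = 74.
Producer surplus without the control is ½ · (37 - 11) · 52 = 676.
With the floor, 8 units are sold at 48. The supply price at q = 8 is 15, so PS = ½ · [(48 - 11) + (48 - 15)] · 8 = 280.
Change in producer surplus = 280 - 676 = -396.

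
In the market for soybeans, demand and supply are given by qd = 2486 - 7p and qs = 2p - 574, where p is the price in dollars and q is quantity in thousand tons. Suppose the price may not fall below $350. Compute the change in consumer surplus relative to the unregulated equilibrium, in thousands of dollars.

-710

Setting quantity demanded equal to quantity supplied, 2486 - 7p = 2p - 574, gives p* = 340 and q* = 106.
Because the floor (350) lies above the market-clearing price, it is binding.
At p = 350: qd = 2486 - 7·350 = 36 and qs = 2·350 - 574 = 126.
Consumer surplus without the control is ½ · (2486/7 - 340) · 106 = 5618/7.
With the floor, consumers buy 36 units at 350, so CS = ½ · (2486/7 - 350) · 36 = 648/7.
Change in consumer surplus = 648/7 - 5618/7 = -710.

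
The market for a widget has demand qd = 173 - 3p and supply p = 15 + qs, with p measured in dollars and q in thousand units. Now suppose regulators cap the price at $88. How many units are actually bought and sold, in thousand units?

Rearranging supply gives qs = p - 15. Setting quantity demanded equal to quantity supplied, 173 - 3p = p - 15, gives p* = 47 and q* = 32.
The ceiling of 88 is above the equilibrium price 47, so it is not binding; the market clears at p* = 47, q* = 32.

32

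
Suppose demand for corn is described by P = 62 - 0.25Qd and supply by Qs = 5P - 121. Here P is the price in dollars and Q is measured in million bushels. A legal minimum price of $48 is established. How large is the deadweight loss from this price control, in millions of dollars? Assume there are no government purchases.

176.4

Rearranging demand gives Qd = 248 - 4P. In a free market, 248 - 4P = 5P - 121 gives the equilibrium P* = 41, Q* = 84.
Because the floor (48) lies above the market-clearing price, it is binding.
At P = 48: Qd = 248 - 4·48 = 56 and Qs = 5·48 - 121 = 119.
Quantity traded falls to 56. At Q = 56 the demand price is (248 - 56)/4 = 48 and the supply price is (121 + 56)/5 = 35.4.
Deadweight loss = ½ · (48 - 35.4) · (84 - 56) = ½ · 12.6 · 28 = 176.4.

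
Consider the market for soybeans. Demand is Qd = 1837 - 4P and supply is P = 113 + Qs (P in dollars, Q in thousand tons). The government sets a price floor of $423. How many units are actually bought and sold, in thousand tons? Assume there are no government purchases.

Rearranging supply gives Qs = P - 113. Without the control the market clears where 1837 - 4P = P - 113, i.e. P* = 390 and Q* = 277.
Since 423 > 390, the floor is binding.
At P = 423: Qd = 1837 - 4·423 = 145 and Qs = 423 - 113 = 310.
The quantity actually transacted is the short side, demand: 145.

145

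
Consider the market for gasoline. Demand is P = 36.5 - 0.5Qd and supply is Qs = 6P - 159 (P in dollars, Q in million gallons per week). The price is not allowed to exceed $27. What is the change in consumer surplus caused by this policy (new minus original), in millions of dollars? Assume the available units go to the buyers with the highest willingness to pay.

Rearranging demand gives Qd = 73 - 2P. In a free market, 73 - 2P = 6P - 159 gives the equilibrium P* = 29, Q* = 15.
Since 27 < 29, the ceiling is binding.
At P = 27: Qd = 73 - 2·27 = 19 and Qs = 6·27 - 159 = 3.
Consumer surplus without the control is ½ · (36.5 - 29) · 15 = 56.25.
With the ceiling, 3 units are sold at 27 (assume they go to the highest-value buyers). The demand price at Q = 3 is 35, so CS = ½ · [(36.5 - 27) + (35 - 27)] · 3 = 26.25.
Change in consumer surplus = 26.25 - 56.25 = -30.

-30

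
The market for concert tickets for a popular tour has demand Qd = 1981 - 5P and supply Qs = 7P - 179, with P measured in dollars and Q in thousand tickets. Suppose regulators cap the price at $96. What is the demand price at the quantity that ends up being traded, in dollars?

297.6

In a free market, 1981 - 5P = 7P - 179 gives the equilibrium P* = 180, Q* = 1081.
Because the ceiling (96) lies below the market-clearing price, it is binding.
At P = 96: Qd = 1981 - 5·96 = 1501 and Qs = 7·96 - 179 = 493.
Only 493 units reach the market. On the demand curve, the marginal buyer's willingness to pay at Q = 493 is (1981 - 493)/5 = 297.6.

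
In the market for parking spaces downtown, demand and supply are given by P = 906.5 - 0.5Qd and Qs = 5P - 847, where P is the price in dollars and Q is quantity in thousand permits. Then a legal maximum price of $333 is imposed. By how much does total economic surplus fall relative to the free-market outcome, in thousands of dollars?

19328.75

Rearranging demand gives Qd = 1813 - 2P. Setting quantity demanded equal to quantity supplied, 1813 - 2P = 5P - 847, gives P* = 380 and Q* = 1053.
Because the ceiling (333) lies below the market-clearing price, it is binding.
At P = 333: Qd = 1813 - 2·333 = 1147 and Qs = 5·333 - 847 = 818.
Quantity traded falls to 818. At Q = 818 the demand price is (1813 - 818)/2 = 497.5 and the supply price is (847 + 818)/5 = 333.
Deadweight loss = ½ · (497.5 - 333) · (1053 - 818) = ½ · 164.5 · 235 = 19328.75.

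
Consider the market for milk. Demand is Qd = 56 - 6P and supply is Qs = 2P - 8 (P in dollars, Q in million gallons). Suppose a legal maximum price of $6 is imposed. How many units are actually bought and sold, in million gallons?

Setting quantity demanded equal to quantity supplied, 56 - 6P = 2P - 8, gives P* = 8 and Q* = 8.
Since 6 < 8, the ceiling is binding.
At P = 6: Qd = 56 - 6·6 = 20 and Qs = 2·6 - 8 = 4.
The quantity actually transacted is the short side, supply: 4.

4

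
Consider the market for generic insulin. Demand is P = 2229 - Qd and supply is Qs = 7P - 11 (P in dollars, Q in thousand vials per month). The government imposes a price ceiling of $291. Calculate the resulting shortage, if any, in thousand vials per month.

Rearranging demand gives Qd = 2229 - P. Equilibrium: 2229 - P = 7P - 11, so 2240 = 8P and P* = 280, Q* = 1949.
The ceiling of 291 is above the equilibrium price 280, so it is not binding; the market clears at P* = 280, Q* = 1949.
Since the control does not bind, there is no shortage.

0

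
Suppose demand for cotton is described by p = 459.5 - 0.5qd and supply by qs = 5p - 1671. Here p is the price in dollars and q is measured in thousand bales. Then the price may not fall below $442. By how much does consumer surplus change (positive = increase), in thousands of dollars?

-7704

Rearranging demand gives qd = 919 - 2p. Without the control the market clears where 919 - 2p = 5p - 1671, i.e. p* = 370 and q* = 179.
The floor of 442 is above the equilibrium price 370, so it binds.
At p = 442: qd = 919 - 2·442 = 35 and qs = 5·442 - 1671 = 539.
Consumer surplus without the control is ½ · (459.5 - 370) · 179 = 8010.25.
With the floor, consumers buy 35 units at 442, so CS = ½ · (459.5 - 442) · 35 = 306.25.
Change in consumer surplus = 306.25 - 8010.25 = -7704.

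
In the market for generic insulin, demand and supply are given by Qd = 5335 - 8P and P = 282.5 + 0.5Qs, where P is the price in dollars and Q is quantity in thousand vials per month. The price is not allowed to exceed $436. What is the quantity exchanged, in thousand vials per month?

Rearranging supply gives Qs = 2P - 565. Equilibrium: 5335 - 8P = 2P - 565, so 5900 = 10P and P* = 590, Q* = 615.
The ceiling of 436 is below the equilibrium price 590, so it binds.
At P = 436: Qd = 5335 - 8·436 = 1847 and Qs = 2·436 - 565 = 307.
The quantity actually transacted is the short side, supply: 307.

307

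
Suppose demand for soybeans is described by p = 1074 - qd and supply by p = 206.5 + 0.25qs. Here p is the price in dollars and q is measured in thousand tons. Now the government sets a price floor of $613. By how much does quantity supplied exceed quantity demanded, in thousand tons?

Rearranging demand gives qd = 1074 - p; rearranging supply gives qs = 4p - 826. In a free market, 1074 - p = 4p - 826 gives the equilibrium p* = 380, q* = 694.
Because the floor (613) lies above the market-clearing price, it is binding.
At p = 613: qd = 1074 - 613 = 461 and qs = 4·613 - 826 = 1626.
Surplus = qs - qd = 1626 - 461 = 1165.

1165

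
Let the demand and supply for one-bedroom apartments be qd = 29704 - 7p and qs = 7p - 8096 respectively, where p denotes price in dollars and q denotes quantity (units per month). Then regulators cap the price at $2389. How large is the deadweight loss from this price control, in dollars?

677047

In a free market, 29704 - 7p = 7p - 8096 gives the equilibrium p* = 2700, q* = 10804.
The ceiling of 2389 is below the equilibrium price 2700, so it binds.
At p = 2389: qd = 29704 - 7·2389 = 12981 and qs = 7·2389 - 8096 = 8627.
Quantity traded falls to 8627. At q = 8627 the demand price is (29704 - 8627)/7 = 3011 and the supply price is (8096 + 8627)/7 = 2389.
Deadweight loss = ½ · (3011 - 2389) · (10804 - 8627) = ½ · 622 · 2177 = 677047.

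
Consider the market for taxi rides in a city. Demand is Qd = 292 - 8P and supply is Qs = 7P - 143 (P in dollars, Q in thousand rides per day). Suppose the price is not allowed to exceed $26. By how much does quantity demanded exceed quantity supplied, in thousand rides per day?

Setting quantity demanded equal to quantity supplied, 292 - 8P = 7P - 143, gives P* = 29 and Q* = 60.
The ceiling of 26 is below the equilibrium price 29, so it binds.
At P = 26: Qd = 292 - 8·26 = 84 and Qs = 7·26 - 143 = 39.
Shortage = Qd - Qs = 84 - 39 = 45.

45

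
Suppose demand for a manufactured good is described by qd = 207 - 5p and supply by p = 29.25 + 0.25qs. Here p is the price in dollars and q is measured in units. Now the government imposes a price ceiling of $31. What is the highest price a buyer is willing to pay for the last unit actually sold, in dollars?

Rearranging supply gives qs = 4p - 117. Setting quantity demanded equal to quantity supplied, 207 - 5p = 4p - 117, gives p* = 36 and q* = 27.
Because the ceiling (31) lies below the market-clearing price, it is binding.
At p = 31: qd = 207 - 5·31 = 52 and qs = 4·31 - 117 = 7.
Only 7 units reach the market. On the demand curve, the marginal buyer's willingness to pay at q = 7 is (207 - 7)/5 = 40.

40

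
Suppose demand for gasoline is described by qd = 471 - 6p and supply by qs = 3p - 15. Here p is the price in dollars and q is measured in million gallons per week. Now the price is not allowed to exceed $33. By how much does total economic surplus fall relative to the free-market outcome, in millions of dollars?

992.25

In a free market, 471 - 6p = 3p - 15 gives the equilibrium p* = 54, q* = 147.
Because the ceiling (33) lies below the market-clearing price, it is binding.
At p = 33: qd = 471 - 6·33 = 273 and qs = 3·33 - 15 = 84.
Quantity traded falls to 84. At q = 84 the demand price is (471 - 84)/6 = 64.5 and the supply price is (15 + 84)/3 = 33.
Deadweight loss = ½ · (64.5 - 33) · (147 - 84) = ½ · 31.5 · 63 = 992.25.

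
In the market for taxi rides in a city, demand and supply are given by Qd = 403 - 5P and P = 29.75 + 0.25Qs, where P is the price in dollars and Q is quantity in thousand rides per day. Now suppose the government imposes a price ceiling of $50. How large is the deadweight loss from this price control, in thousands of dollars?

230.4

Rearranging supply gives Qs = 4P - 119. Without the control the market clears where 403 - 5P = 4P - 119, i.e. P* = 58 and Q* = 113.
Since 50 < 58, the ceiling is binding.
At P = 50: Qd = 403 - 5·50 = 153 and Qs = 4·50 - 119 = 81.
Quantity traded falls to 81. At Q = 81 the demand price is (403 - 81)/5 = 64.4 and the supply price is (119 + 81)/4 = 50.
Deadweight loss = ½ · (64.4 - 50) · (113 - 81) = ½ · 14.4 · 32 = 230.4.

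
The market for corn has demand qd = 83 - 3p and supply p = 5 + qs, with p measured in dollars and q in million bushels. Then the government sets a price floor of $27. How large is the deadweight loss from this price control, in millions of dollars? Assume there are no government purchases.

150

Rearranging supply gives qs = p - 5. Without the control the market clears where 83 - 3p = p - 5, i.e. p* = 22 and q* = 17.
The floor of 27 is above the equilibrium price 22, so it binds.
At p = 27: qd = 83 - 3·27 = 2 and qs = 27 - 5 = 22.
Quantity traded falls to 2. At q = 2 the demand price is (83 - 2)/3 = 27 and the supply price is 5 + 2 = 7.
Deadweight loss = ½ · (27 - 7) · (17 - 2) = ½ · 20 · 15 = 150.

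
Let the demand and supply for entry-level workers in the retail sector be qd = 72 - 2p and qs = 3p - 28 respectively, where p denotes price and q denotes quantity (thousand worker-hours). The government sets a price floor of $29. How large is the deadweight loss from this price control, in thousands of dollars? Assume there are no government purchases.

135

Setting quantity demanded equal to quantity supplied, 72 - 2p = 3p - 28, gives p* = 20 and q* = 32.
Since 29 > 20, the floor is binding.
At p = 29: qd = 72 - 2·29 = 14 and qs = 3·29 - 28 = 59.
Quantity traded falls to 14. At q = 14 the demand price is (72 - 14)/2 = 29 and the supply price is (28 + 14)/3 = 14.
Deadweight loss = ½ · (29 - 14) · (32 - 14) = ½ · 15 · 18 = 135.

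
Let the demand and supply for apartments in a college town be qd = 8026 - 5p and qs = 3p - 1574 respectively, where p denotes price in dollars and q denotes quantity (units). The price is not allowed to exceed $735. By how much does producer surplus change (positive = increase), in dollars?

-617752.5

Setting quantity demanded equal to quantity supplied, 8026 - 5p = 3p - 1574, gives p* = 1200 and q* = 2026.
The ceiling of 735 is below the equilibrium price 1200, so it binds.
At p = 735: qd = 8026 - 5·735 = 4351 and qs = 3·735 - 1574 = 631.
Producer surplus without the control is ½ · (1200 - 1574/3) · 2026 = 2052338/3.
With the ceiling, producers sell 631 units at 735, so PS = ½ · (735 - 1574/3) · 631 = 398161/6.
Change in producer surplus = 398161/6 - 2052338/3 = -617752.5.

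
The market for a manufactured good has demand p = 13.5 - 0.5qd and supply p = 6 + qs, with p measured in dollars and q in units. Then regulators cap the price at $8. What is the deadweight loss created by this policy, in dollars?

6.75

Rearranging demand gives qd = 27 - 2p; rearranging supply gives qs = p - 6. Equilibrium: 27 - 2p = p - 6, so 33 = 3p and p* = 11, q* = 5.
Because the ceiling (8) lies below the market-clearing price, it is binding.
At p = 8: qd = 27 - 2·8 = 11 and qs = 8 - 6 = 2.
Quantity traded falls to 2. At q = 2 the demand price is (27 - 2)/2 = 12.5 and the supply price is 6 + 2 = 8.
Deadweight loss = ½ · (12.5 - 8) · (5 - 2) = ½ · 4.5 · 3 = 6.75.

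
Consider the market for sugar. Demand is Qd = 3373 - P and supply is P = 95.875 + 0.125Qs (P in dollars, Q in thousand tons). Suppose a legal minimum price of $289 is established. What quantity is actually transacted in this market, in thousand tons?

2913

Rearranging supply gives Qs = 8P - 767. Setting quantity demanded equal to quantity supplied, 3373 - P = 8P - 767, gives P* = 460 and Q* = 2913.
Since 289 is below P* = 460, the floor does not bind and the free-market outcome prevails.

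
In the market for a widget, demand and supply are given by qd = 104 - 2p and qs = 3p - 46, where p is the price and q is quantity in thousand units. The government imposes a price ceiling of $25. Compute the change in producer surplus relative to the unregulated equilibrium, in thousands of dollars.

-182.5

Without the control the market clears where 104 - 2p = 3p - 46, i.e. p* = 30 and q* = 44.
The ceiling of 25 is below the equilibrium price 30, so it binds.
At p = 25: qd = 104 - 2·25 = 54 and qs = 3·25 - 46 = 29.
Producer surplus without the control is ½ · (30 - 46/3) · 44 = 968/3.
With the ceiling, producers sell 29 units at 25, so PS = ½ · (25 - 46/3) · 29 = 841/6.
Change in producer surplus = 841/6 - 968/3 = -182.5.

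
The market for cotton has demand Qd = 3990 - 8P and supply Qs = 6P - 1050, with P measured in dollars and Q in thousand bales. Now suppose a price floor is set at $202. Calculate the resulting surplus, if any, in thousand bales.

Without the control the market clears where 3990 - 8P = 6P - 1050, i.e. P* = 360 and Q* = 1110.
Since 202 is below P* = 360, the floor does not bind and the free-market outcome prevails.
Since the control does not bind, there is no surplus.

0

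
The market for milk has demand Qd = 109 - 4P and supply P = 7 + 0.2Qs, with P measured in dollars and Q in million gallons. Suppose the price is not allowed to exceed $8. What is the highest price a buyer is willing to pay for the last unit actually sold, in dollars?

Rearranging supply gives Qs = 5P - 35. In a free market, 109 - 4P = 5P - 35 gives the equilibrium P* = 16, Q* = 45.
The ceiling of 8 is below the equilibrium price 16, so it binds.
At P = 8: Qd = 109 - 4·8 = 77 and Qs = 5·8 - 35 = 5.
Only 5 units reach the market. On the demand curve, the marginal buyer's willingness to pay at Q = 5 is (109 - 5)/4 = 26.

26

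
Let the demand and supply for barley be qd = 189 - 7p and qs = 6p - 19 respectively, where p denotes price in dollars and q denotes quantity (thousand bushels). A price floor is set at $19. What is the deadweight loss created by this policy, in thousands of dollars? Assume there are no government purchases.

Equilibrium: 189 - 7p = 6p - 19, so 208 = 13p and p* = 16, q* = 77.
Because the floor (19) lies above the market-clearing price, it is binding.
At p = 19: qd = 189 - 7·19 = 56 and qs = 6·19 - 19 = 95.
Quantity traded falls to 56. At q = 56 the demand price is (189 - 56)/7 = 19 and the supply price is (19 + 56)/6 = 12.5.
Deadweight loss = ½ · (19 - 12.5) · (77 - 56) = ½ · 6.5 · 21 = 68.25.

68.25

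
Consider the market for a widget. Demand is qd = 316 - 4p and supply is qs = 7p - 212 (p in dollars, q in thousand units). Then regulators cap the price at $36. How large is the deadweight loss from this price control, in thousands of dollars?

1386

Without the control the market clears where 316 - 4p = 7p - 212, i.e. p* = 48 and q* = 124.
Because the ceiling (36) lies below the market-clearing price, it is binding.
At p = 36: qd = 316 - 4·36 = 172 and qs = 7·36 - 212 = 40.
Quantity traded falls to 40. At q = 40 the demand price is (316 - 40)/4 = 69 and the supply price is (212 + 40)/7 = 36.
Deadweight loss = ½ · (69 - 36) · (124 - 40) = ½ · 33 · 84 = 1386.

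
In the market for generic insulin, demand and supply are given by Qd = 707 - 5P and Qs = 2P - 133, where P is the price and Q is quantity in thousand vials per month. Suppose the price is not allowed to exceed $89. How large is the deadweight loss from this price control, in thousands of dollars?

In a free market, 707 - 5P = 2P - 133 gives the equilibrium P* = 120, Q* = 107.
Since 89 < 120, the ceiling is binding.
At P = 89: Qd = 707 - 5·89 = 262 and Qs = 2·89 - 133 = 45.
Quantity traded falls to 45. At Q = 45 the demand price is (707 - 45)/5 = 132.4 and the supply price is (133 + 45)/2 = 89.
Deadweight loss = ½ · (132.4 - 89) · (107 - 45) = ½ · 43.4 · 62 = 1345.4.

1345.4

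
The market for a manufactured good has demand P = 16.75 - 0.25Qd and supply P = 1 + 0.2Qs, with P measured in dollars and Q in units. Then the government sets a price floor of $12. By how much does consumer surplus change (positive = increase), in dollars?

-108

Rearranging demand gives Qd = 67 - 4P; rearranging supply gives Qs = 5P - 5. Setting quantity demanded equal to quantity supplied, 67 - 4P = 5P - 5, gives P* = 8 and Q* = 35.
Since 12 > 8, the floor is binding.
At P = 12: Qd = 67 - 4·12 = 19 and Qs = 5·12 - 5 = 55.
Consumer surplus without the control is ½ · (16.75 - 8) · 35 = 153.125.
With the floor, consumers buy 19 units at 12, so CS = ½ · (16.75 - 12) · 19 = 45.125.
Change in consumer surplus = 45.125 - 153.125 = -108.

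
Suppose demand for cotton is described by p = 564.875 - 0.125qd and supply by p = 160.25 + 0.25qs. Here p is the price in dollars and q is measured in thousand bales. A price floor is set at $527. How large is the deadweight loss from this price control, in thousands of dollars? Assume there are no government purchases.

Rearranging demand gives qd = 4519 - 8p; rearranging supply gives qs = 4p - 641. In a free market, 4519 - 8p = 4p - 641 gives the equilibrium p* = 430, q* = 1079.
The floor of 527 is above the equilibrium price 430, so it binds.
At p = 527: qd = 4519 - 8·527 = 303 and qs = 4·527 - 641 = 1467.
Quantity traded falls to 303. At q = 303 the demand price is (4519 - 303)/8 = 527 and the supply price is (641 + 303)/4 = 236.
Deadweight loss = ½ · (527 - 236) · (1079 - 303) = ½ · 291 · 776 = 112908.

112908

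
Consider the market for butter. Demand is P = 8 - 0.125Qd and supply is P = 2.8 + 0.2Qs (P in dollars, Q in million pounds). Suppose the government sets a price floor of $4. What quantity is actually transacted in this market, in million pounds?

16

Rearranging demand gives Qd = 64 - 8P; rearranging supply gives Qs = 5P - 14. Equilibrium: 64 - 8P = 5P - 14, so 78 = 13P and P* = 6, Q* = 16.
The floor of 4 is below the equilibrium price 6, so it is not binding; the market clears at P* = 6, Q* = 16.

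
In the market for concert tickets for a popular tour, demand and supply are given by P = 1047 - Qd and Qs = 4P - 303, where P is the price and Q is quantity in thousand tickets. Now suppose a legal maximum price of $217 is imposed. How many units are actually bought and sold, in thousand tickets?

565

Rearranging demand gives Qd = 1047 - P. Without the control the market clears where 1047 - P = 4P - 303, i.e. P* = 270 and Q* = 777.
Since 217 < 270, the ceiling is binding.
At P = 217: Qd = 1047 - 217 = 830 and Qs = 4·217 - 303 = 565.
The quantity actually transacted is the short side, supply: 565.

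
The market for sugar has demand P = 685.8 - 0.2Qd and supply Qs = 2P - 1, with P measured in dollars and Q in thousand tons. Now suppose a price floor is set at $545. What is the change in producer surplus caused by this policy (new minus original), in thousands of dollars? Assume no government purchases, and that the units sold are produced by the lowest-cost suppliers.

19813.75

Rearranging demand gives Qd = 3429 - 5P. In a free market, 3429 - 5P = 2P - 1 gives the equilibrium P* = 490, Q* = 979.
Because the floor (545) lies above the market-clearing price, it is binding.
At P = 545: Qd = 3429 - 5·545 = 704 and Qs = 2·545 - 1 = 1089.
Producer surplus without the control is ½ · (490 - 0.5) · 979 = 239610.25.
With the floor, 704 units are sold at 545. The supply price at Q = 704 is 352.5, so PS = ½ · [(545 - 0.5) + (545 - 352.5)] · 704 = 259424.
Change in producer surplus = 259424 - 239610.25 = 19813.75.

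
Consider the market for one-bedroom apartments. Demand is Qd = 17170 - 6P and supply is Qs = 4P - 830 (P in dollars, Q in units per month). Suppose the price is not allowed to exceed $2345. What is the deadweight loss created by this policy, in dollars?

0

Equilibrium: 17170 - 6P = 4P - 830, so 18000 = 10P and P* = 1800, Q* = 6370.
Since 2345 is above P* = 1800, the ceiling does not bind and the free-market outcome prevails.
Since the control does not bind, no trades are prevented and deadweight loss is zero.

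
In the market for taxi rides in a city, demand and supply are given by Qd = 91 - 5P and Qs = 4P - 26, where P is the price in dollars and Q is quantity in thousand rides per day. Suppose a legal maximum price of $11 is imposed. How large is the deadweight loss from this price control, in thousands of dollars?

14.4

Equilibrium: 91 - 5P = 4P - 26, so 117 = 9P and P* = 13, Q* = 26.
Because the ceiling (11) lies below the market-clearing price, it is binding.
At P = 11: Qd = 91 - 5·11 = 36 and Qs = 4·11 - 26 = 18.
Quantity traded falls to 18. At Q = 18 the demand price is (91 - 18)/5 = 14.6 and the supply price is (26 + 18)/4 = 11.
Deadweight loss = ½ · (14.6 - 11) · (26 - 18) = ½ · 3.6 · 8 = 14.4.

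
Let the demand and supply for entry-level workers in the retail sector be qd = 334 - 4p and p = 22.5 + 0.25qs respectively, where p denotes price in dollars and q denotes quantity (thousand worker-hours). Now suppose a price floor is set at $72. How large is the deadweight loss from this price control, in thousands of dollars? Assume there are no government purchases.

1444

Rearranging supply gives qs = 4p - 90. Equilibrium: 334 - 4p = 4p - 90, so 424 = 8p and p* = 53, q* = 122.
Because the floor (72) lies above the market-clearing price, it is binding.
At p = 72: qd = 334 - 4·72 = 46 and qs = 4·72 - 90 = 198.
Quantity traded falls to 46. At q = 46 the demand price is (334 - 46)/4 = 72 and the supply price is (90 + 46)/4 = 34.
Deadweight loss = ½ · (72 - 34) · (122 - 46) = ½ · 38 · 76 = 1444.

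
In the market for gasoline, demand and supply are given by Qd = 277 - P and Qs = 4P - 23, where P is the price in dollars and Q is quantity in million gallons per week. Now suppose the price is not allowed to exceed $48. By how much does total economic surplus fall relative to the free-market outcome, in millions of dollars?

Setting quantity demanded equal to quantity supplied, 277 - P = 4P - 23, gives P* = 60 and Q* = 217.
Since 48 < 60, the ceiling is binding.
At P = 48: Qd = 277 - 48 = 229 and Qs = 4·48 - 23 = 169.
Quantity traded falls to 169. At Q = 169 the demand price is 277 - 169 = 108 and the supply price is (23 + 169)/4 = 48.
Deadweight loss = ½ · (108 - 48) · (217 - 169) = ½ · 60 · 48 = 1440.

1440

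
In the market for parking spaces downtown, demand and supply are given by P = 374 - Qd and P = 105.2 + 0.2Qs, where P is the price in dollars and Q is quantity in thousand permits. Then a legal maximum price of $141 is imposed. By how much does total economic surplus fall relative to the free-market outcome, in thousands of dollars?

Rearranging demand gives Qd = 374 - P; rearranging supply gives Qs = 5P - 526. Setting quantity demanded equal to quantity supplied, 374 - P = 5P - 526, gives P* = 150 and Q* = 224.
The ceiling of 141 is below the equilibrium price 150, so it binds.
At P = 141: Qd = 374 - 141 = 233 and Qs = 5·141 - 526 = 179.
Quantity traded falls to 179. At Q = 179 the demand price is 374 - 179 = 195 and the supply price is (526 + 179)/5 = 141.
Deadweight loss = ½ · (195 - 141) · (224 - 179) = ½ · 54 · 45 = 1215.

1215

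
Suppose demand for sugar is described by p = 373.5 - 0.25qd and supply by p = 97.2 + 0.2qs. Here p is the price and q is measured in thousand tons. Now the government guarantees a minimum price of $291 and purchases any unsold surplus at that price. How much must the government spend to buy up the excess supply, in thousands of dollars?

185949

Rearranging demand gives qd = 1494 - 4p; rearranging supply gives qs = 5p - 486. Setting quantity demanded equal to quantity supplied, 1494 - 4p = 5p - 486, gives p* = 220 and q* = 614.
Since 291 > 220, the floor is binding.
At p = 291: qd = 1494 - 4·291 = 330 and qs = 5·291 - 486 = 969.
Surplus = qs - qd = 639.
Government expenditure = surplus × support price = 639 × 291 = 185949.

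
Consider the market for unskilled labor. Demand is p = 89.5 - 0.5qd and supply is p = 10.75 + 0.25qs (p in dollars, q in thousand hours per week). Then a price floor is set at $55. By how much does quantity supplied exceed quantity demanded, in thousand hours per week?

108

Rearranging demand gives qd = 179 - 2p; rearranging supply gives qs = 4p - 43. In a free market, 179 - 2p = 4p - 43 gives the equilibrium p* = 37, q* = 105.
Since 55 > 37, the floor is binding.
At p = 55: qd = 179 - 2·55 = 69 and qs = 4·55 - 43 = 177.
Surplus = qs - qd = 177 - 69 = 108.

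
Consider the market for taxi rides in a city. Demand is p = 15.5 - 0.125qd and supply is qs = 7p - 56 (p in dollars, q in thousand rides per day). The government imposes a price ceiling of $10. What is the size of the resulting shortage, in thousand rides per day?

Rearranging demand gives qd = 124 - 8p. In a free market, 124 - 8p = 7p - 56 gives the equilibrium p* = 12, q* = 28.
Since 10 < 12, the ceiling is binding.
At p = 10: qd = 124 - 8·10 = 44 and qs = 7·10 - 56 = 14.
Shortage = qd - qs = 44 - 14 = 30.

30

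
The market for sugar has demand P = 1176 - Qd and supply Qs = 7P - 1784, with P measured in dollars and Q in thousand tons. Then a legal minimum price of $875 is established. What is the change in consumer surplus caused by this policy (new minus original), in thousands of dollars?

Rearranging demand gives Qd = 1176 - P. Setting quantity demanded equal to quantity supplied, 1176 - P = 7P - 1784, gives P* = 370 and Q* = 806.
Because the floor (875) lies above the market-clearing price, it is binding.
At P = 875: Qd = 1176 - 875 = 301 and Qs = 7·875 - 1784 = 4341.
Consumer surplus without the control is ½ · (1176 - 370) · 806 = 324818.
With the floor, consumers buy 301 units at 875, so CS = ½ · (1176 - 875) · 301 = 45300.5.
Change in consumer surplus = 45300.5 - 324818 = -279517.5.

-279517.5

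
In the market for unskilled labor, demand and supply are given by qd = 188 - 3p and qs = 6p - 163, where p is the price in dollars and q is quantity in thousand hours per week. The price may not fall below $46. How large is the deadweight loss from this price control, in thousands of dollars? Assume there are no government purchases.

110.25

In a free market, 188 - 3p = 6p - 163 gives the equilibrium p* = 39, q* = 71.
Because the floor (46) lies above the market-clearing price, it is binding.
At p = 46: qd = 188 - 3·46 = 50 and qs = 6·46 - 163 = 113.
Quantity traded falls to 50. At q = 50 the demand price is (188 - 50)/3 = 46 and the supply price is (163 + 50)/6 = 35.5.
Deadweight loss = ½ · (46 - 35.5) · (71 - 50) = ½ · 10.5 · 21 = 110.25.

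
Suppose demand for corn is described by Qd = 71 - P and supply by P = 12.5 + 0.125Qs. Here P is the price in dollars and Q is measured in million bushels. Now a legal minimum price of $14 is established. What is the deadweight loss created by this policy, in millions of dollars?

0

Rearranging supply gives Qs = 8P - 100. Equilibrium: 71 - P = 8P - 100, so 171 = 9P and P* = 19, Q* = 52.
The floor of 14 is below the equilibrium price 19, so it is not binding; the market clears at P* = 19, Q* = 52.
Since the control does not bind, no trades are prevented and deadweight loss is zero.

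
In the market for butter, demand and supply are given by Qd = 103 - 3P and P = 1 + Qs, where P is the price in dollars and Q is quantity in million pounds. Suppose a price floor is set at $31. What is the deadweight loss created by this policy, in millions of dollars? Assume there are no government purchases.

Rearranging supply gives Qs = P - 1. In a free market, 103 - 3P = P - 1 gives the equilibrium P* = 26, Q* = 25.
The floor of 31 is above the equilibrium price 26, so it binds.
At P = 31: Qd = 103 - 3·31 = 10 and Qs = 31 - 1 = 30.
Quantity traded falls to 10. At Q = 10 the demand price is (103 - 10)/3 = 31 and the supply price is 1 + 10 = 11.
Deadweight loss = ½ · (31 - 11) · (25 - 10) = ½ · 20 · 15 = 150.

150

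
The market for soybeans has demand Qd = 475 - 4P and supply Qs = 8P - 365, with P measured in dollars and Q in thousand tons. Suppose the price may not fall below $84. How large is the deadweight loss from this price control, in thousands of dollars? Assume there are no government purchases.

588

In a free market, 475 - 4P = 8P - 365 gives the equilibrium P* = 70, Q* = 195.
The floor of 84 is above the equilibrium price 70, so it binds.
At P = 84: Qd = 475 - 4·84 = 139 and Qs = 8·84 - 365 = 307.
Quantity traded falls to 139. At Q = 139 the demand price is (475 - 139)/4 = 84 and the supply price is (365 + 139)/8 = 63.
Deadweight loss = ½ · (84 - 63) · (195 - 139) = ½ · 21 · 56 = 588.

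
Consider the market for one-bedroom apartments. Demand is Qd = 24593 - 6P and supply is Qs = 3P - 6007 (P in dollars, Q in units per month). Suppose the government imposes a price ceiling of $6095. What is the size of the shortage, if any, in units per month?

0

Without the control the market clears where 24593 - 6P = 3P - 6007, i.e. P* = 3400 and Q* = 4193.
Since 6095 is above P* = 3400, the ceiling does not bind and the free-market outcome prevails.
Since the control does not bind, there is no shortage.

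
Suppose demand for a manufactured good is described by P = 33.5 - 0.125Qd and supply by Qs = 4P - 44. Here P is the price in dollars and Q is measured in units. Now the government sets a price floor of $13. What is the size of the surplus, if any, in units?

0

Rearranging demand gives Qd = 268 - 8P. In a free market, 268 - 8P = 4P - 44 gives the equilibrium P* = 26, Q* = 60.
Since 13 is below P* = 26, the floor does not bind and the free-market outcome prevails.
Since the control does not bind, there is no surplus.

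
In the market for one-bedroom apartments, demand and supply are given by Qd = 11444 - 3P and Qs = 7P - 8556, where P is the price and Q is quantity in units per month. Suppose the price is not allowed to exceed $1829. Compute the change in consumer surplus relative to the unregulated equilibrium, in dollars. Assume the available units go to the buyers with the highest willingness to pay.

487435.5

Equilibrium: 11444 - 3P = 7P - 8556, so 20000 = 10P and P* = 2000, Q* = 5444.
Because the ceiling (1829) lies below the market-clearing price, it is binding.
At P = 1829: Qd = 11444 - 3·1829 = 5957 and Qs = 7·1829 - 8556 = 4247.
Consumer surplus without the control is ½ · (11444/3 - 2000) · 5444 = 14818568/3.
With the ceiling, 4247 units are sold at 1829 (assume they go to the highest-value buyers). The demand price at Q = 4247 is 2399, so CS = ½ · [(11444/3 - 1829) + (2399 - 1829)] · 4247 = 32561749/6.
Change in consumer surplus = 32561749/6 - 14818568/3 = 487435.5.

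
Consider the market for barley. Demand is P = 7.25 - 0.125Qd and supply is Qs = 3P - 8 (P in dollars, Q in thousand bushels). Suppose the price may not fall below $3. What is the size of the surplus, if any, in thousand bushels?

Rearranging demand gives Qd = 58 - 8P. Equilibrium: 58 - 8P = 3P - 8, so 66 = 11P and P* = 6, Q* = 10.
Since 3 is below P* = 6, the floor does not bind and the free-market outcome prevails.
Since the control does not bind, there is no surplus.

0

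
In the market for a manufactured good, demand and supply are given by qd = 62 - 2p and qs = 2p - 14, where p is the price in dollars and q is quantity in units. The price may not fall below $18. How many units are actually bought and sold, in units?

24

In a free market, 62 - 2p = 2p - 14 gives the equilibrium p* = 19, q* = 24.
Since 18 is below p* = 19, the floor does not bind and the free-market outcome prevails.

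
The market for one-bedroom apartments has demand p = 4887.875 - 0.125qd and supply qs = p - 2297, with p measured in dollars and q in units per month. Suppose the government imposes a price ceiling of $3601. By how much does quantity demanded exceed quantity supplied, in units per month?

8991

Rearranging demand gives qd = 39103 - 8p. Without the control the market clears where 39103 - 8p = p - 2297, i.e. p* = 4600 and q* = 2303.
Since 3601 < 4600, the ceiling is binding.
At p = 3601: qd = 39103 - 8·3601 = 10295 and qs = 3601 - 2297 = 1304.
Shortage = qd - qs = 10295 - 1304 = 8991.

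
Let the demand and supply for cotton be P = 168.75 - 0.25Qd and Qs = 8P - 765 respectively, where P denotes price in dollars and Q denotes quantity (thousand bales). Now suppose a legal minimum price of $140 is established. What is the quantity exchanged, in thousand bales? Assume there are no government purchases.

115

Rearranging demand gives Qd = 675 - 4P. In a free market, 675 - 4P = 8P - 765 gives the equilibrium P* = 120, Q* = 195.
Because the floor (140) lies above the market-clearing price, it is binding.
At P = 140: Qd = 675 - 4·140 = 115 and Qs = 8·140 - 765 = 355.
The quantity actually transacted is the short side, demand: 115.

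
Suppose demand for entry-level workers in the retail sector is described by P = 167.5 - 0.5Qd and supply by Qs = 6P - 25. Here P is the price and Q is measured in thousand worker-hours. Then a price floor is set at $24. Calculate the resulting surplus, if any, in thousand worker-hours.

0

Rearranging demand gives Qd = 335 - 2P. In a free market, 335 - 2P = 6P - 25 gives the equilibrium P* = 45, Q* = 245.
The floor of 24 is below the equilibrium price 45, so it is not binding; the market clears at P* = 45, Q* = 245.
Since the control does not bind, there is no surplus.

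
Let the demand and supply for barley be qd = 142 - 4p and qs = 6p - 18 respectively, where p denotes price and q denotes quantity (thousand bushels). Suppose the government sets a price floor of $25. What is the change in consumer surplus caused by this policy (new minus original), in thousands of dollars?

In a free market, 142 - 4p = 6p - 18 gives the equilibrium p* = 16, q* = 78.
The floor of 25 is above the equilibrium price 16, so it binds.
At p = 25: qd = 142 - 4·25 = 42 and qs = 6·25 - 18 = 132.
Consumer surplus without the control is ½ · (35.5 - 16) · 78 = 760.5.
With the floor, consumers buy 42 units at 25, so CS = ½ · (35.5 - 25) · 42 = 220.5.
Change in consumer surplus = 220.5 - 760.5 = -540.

-540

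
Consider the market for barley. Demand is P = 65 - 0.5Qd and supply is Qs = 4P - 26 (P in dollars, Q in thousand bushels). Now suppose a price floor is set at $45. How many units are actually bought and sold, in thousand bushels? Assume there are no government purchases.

Rearranging demand gives Qd = 130 - 2P. In a free market, 130 - 2P = 4P - 26 gives the equilibrium P* = 26, Q* = 78.
Since 45 > 26, the floor is binding.
At P = 45: Qd = 130 - 2·45 = 40 and Qs = 4·45 - 26 = 154.
The quantity actually transacted is the short side, demand: 40.

40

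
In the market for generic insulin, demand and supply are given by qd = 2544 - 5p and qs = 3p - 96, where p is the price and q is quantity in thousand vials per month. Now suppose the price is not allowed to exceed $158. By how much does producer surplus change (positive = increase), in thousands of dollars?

-109392

Equilibrium: 2544 - 5p = 3p - 96, so 2640 = 8p and p* = 330, q* = 894.
Since 158 < 330, the ceiling is binding.
At p = 158: qd = 2544 - 5·158 = 1754 and qs = 3·158 - 96 = 378.
Producer surplus without the control is ½ · (330 - 32) · 894 = 133206.
With the ceiling, producers sell 378 units at 158, so PS = ½ · (158 - 32) · 378 = 23814.
Change in producer surplus = 23814 - 133206 = -109392.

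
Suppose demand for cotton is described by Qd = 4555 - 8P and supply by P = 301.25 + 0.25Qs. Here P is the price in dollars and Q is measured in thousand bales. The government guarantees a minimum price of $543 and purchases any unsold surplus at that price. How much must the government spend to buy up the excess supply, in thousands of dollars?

Rearranging supply gives Qs = 4P - 1205. Equilibrium: 4555 - 8P = 4P - 1205, so 5760 = 12P and P* = 480, Q* = 715.
Since 543 > 480, the floor is binding.
At P = 543: Qd = 4555 - 8·543 = 211 and Qs = 4·543 - 1205 = 967.
Surplus = Qs - Qd = 756.
Government expenditure = surplus × support price = 756 × 543 = 410508.

410508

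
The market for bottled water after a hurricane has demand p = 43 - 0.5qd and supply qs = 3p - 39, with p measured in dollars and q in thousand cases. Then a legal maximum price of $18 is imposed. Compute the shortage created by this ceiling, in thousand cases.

35

Rearranging demand gives qd = 86 - 2p. Without the control the market clears where 86 - 2p = 3p - 39, i.e. p* = 25 and q* = 36.
Since 18 < 25, the ceiling is binding.
At p = 18: qd = 86 - 2·18 = 50 and qs = 3·18 - 39 = 15.
Shortage = qd - qs = 50 - 15 = 35.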